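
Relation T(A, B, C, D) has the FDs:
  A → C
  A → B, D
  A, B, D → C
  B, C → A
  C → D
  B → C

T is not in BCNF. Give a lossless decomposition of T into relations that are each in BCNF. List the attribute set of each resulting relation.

{A, B, C}; {C, D}

Candidate keys of the original relation: {A}, {B}.
In {A, B, C, D}, {C} is not a superkey ({C}⁺ restricted to this set is {C, D}), so split on C → D into {C, D} and {A, B, C}.
{C, D} is in BCNF.
{A, B, C} is in BCNF.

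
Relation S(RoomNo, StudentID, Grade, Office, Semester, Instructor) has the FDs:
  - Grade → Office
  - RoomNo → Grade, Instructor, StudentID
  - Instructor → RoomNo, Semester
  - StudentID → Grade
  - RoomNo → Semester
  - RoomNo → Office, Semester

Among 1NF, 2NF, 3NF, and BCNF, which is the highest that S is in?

2NF

Candidate keys: {Instructor}, {RoomNo}. Prime attributes: {Instructor, RoomNo}.
Grade → Office: {Grade}⁺ = {Grade, Office}, which is not all of the attributes, so the left side is not a superkey — BCNF is violated.
Grade → Office determines the non-prime attribute {Office} from a non-superkey — 3NF is violated.
Every candidate key is a single attribute, so no partial dependency is possible; 2NF holds.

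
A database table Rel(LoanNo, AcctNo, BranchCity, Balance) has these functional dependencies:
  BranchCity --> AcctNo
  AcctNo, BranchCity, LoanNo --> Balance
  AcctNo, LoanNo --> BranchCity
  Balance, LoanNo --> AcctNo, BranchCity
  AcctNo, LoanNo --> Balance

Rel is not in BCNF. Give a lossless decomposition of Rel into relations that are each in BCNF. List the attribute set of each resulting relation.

{AcctNo, BranchCity}; {Balance, BranchCity, LoanNo}

Candidate keys of the original relation: {AcctNo, LoanNo}, {Balance, LoanNo}, {BranchCity, LoanNo}.
Within {AcctNo, Balance, BranchCity, LoanNo}: {BranchCity}⁺ ∩ {AcctNo, Balance, BranchCity, LoanNo} = {AcctNo, BranchCity}, not the whole set, so BranchCity --> AcctNo violates BCNF; decompose into {AcctNo, BranchCity} and {Balance, BranchCity, LoanNo}.
{AcctNo, BranchCity} has no BCNF violation.
{Balance, BranchCity, LoanNo} has no BCNF violation.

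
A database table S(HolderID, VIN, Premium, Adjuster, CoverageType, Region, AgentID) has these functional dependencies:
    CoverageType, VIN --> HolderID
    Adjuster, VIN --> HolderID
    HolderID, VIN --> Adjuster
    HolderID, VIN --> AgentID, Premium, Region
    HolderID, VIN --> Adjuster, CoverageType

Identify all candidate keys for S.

{Adjuster, VIN}, {CoverageType, VIN}, {HolderID, VIN}

{VIN} never appears on the right of any FD, so every key must include it.
{Adjuster, VIN}⁺ = {Adjuster, AgentID, CoverageType, HolderID, Premium, Region, VIN}, which is every attribute, so {Adjuster, VIN} is a candidate key.
{CoverageType, VIN}⁺ = {Adjuster, AgentID, CoverageType, HolderID, Premium, Region, VIN}, which is every attribute, so {CoverageType, VIN} is a candidate key.
{HolderID, VIN}⁺ = {Adjuster, AgentID, CoverageType, HolderID, Premium, Region, VIN}, which is every attribute, so {HolderID, VIN} is a candidate key.
These are minimal and exhaustive — every other superkey contains one of them.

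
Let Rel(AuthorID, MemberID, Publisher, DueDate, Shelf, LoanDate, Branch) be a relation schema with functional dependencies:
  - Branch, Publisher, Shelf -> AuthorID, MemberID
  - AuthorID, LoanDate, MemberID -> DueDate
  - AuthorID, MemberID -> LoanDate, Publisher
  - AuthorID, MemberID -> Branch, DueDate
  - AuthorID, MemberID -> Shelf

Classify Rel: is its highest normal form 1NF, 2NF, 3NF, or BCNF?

BCNF

Candidate keys: {AuthorID, MemberID}, {Branch, Publisher, Shelf}. Prime attributes: {AuthorID, Branch, MemberID, Publisher, Shelf}.
Every FD has a superkey on the left, so the relation is in BCNF.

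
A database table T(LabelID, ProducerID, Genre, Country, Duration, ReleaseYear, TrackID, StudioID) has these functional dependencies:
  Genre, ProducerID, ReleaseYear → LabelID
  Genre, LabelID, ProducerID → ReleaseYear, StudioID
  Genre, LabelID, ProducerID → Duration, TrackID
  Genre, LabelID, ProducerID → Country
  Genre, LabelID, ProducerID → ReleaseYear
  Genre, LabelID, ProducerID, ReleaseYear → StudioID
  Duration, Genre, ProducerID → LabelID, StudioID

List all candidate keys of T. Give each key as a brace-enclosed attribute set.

Attributes never on any right-hand side: {Genre, ProducerID} — every candidate key must contain all of them.
{Duration, Genre, ProducerID}⁺ = {Country, Duration, Genre, LabelID, ProducerID, ReleaseYear, StudioID, TrackID} — all of the relation — so {Duration, Genre, ProducerID} is a candidate key.
{Genre, LabelID, ProducerID}⁺ = {Country, Duration, Genre, LabelID, ProducerID, ReleaseYear, StudioID, TrackID} — all of the relation — so {Genre, LabelID, ProducerID} is a candidate key.
{Genre, ProducerID, ReleaseYear}⁺ = {Country, Duration, Genre, LabelID, ProducerID, ReleaseYear, StudioID, TrackID} — all of the relation — so {Genre, ProducerID, ReleaseYear} is a candidate key.
These are minimal and exhaustive — every other superkey contains one of them.

{Duration, Genre, ProducerID}, {Genre, LabelID, ProducerID}, {Genre, ProducerID, ReleaseYear}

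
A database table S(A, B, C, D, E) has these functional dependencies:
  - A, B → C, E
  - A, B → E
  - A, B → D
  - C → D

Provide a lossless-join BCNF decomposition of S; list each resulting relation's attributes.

Candidate key of the original relation: {A, B}.
{A, B, C, D, E}: {C} determines {C, D} here but is not a superkey — split on C → D, giving {C, D} and {A, B, C, E}.
{C, D}: every determinant is a superkey — BCNF.
{A, B, C, E}: every determinant is a superkey — BCNF.

{A, B, C, E}; {C, D}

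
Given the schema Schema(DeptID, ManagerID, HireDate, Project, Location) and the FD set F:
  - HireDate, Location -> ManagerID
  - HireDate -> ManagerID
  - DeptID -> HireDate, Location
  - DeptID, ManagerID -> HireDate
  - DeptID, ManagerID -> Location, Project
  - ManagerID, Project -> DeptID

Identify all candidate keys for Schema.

{DeptID}, {HireDate, Project}, {ManagerID, Project}

{DeptID}⁺ = {DeptID, HireDate, Location, ManagerID, Project}, which is every attribute, so {DeptID} is a candidate key.
{HireDate, Project}⁺ = {DeptID, HireDate, Location, ManagerID, Project}, which is every attribute, so {HireDate, Project} is a candidate key.
{ManagerID, Project}⁺ = {DeptID, HireDate, Location, ManagerID, Project}, which is every attribute, so {ManagerID, Project} is a candidate key.
These are minimal and exhaustive — every other superkey contains one of them.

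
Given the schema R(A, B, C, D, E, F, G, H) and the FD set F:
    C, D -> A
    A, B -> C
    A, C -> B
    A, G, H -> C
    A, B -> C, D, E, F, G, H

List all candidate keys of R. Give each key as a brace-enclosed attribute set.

Closure of {A, B} is {A, B, C, D, E, F, G, H}, the whole schema; {A, B} is a candidate key.
Closure of {A, C} is {A, B, C, D, E, F, G, H}, the whole schema; {A, C} is a candidate key.
Closure of {C, D} is {A, B, C, D, E, F, G, H}, the whole schema; {C, D} is a candidate key.
Closure of {A, G, H} is {A, B, C, D, E, F, G, H}, the whole schema; {A, G, H} is a candidate key.
No proper subset of any of these is a key, and no other minimal superkey exists.

{A, B}, {A, C}, {A, G, H}, {C, D}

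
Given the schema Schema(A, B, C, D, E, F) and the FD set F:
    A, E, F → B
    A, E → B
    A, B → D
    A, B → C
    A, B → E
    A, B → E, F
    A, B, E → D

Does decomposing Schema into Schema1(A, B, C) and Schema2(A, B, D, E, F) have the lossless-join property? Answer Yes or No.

Yes

The shared attributes are {A, B} and {A, B}⁺ = {A, B, C, D, E, F}.
Schema1 is contained in that closure, so Schema1 ∩ Schema2 → Schema1 holds and the join is lossless.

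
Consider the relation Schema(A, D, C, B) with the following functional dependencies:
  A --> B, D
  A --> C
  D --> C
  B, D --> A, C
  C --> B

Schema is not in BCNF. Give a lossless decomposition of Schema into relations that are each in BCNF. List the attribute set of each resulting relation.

{A, C, D}; {B, C}

Candidate keys of the original relation: {A}, {D}.
Within {A, B, C, D}: {C}⁺ ∩ {A, B, C, D} = {B, C}, not the whole set, so C --> B violates BCNF; decompose into {B, C} and {A, C, D}.
{B, C} has no BCNF violation.
{A, C, D} has no BCNF violation.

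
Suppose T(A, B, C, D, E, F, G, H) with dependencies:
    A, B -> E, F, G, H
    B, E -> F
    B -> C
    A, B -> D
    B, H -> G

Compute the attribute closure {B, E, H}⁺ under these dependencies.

{B, C, E, F, G, H}

Start with {B, E, H}.
B, E -> F applies; add {F} → now {B, E, F, H}.
B -> C applies; add {C} → now {B, C, E, F, H}.
B, H -> G applies; add {G} → now {B, C, E, F, G, H}.
No further FD applies.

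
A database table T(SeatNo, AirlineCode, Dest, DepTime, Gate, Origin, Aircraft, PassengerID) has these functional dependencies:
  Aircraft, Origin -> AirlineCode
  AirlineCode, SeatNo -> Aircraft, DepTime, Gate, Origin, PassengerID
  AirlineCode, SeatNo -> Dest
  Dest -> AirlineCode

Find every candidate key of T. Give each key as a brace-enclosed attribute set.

{SeatNo} never appears on the right of any FD, so every key must include it.
{AirlineCode, SeatNo} is a candidate key since {AirlineCode, SeatNo}⁺ = {Aircraft, AirlineCode, DepTime, Dest, Gate, Origin, PassengerID, SeatNo} covers every attribute.
{Dest, SeatNo} is a candidate key since {Dest, SeatNo}⁺ = {Aircraft, AirlineCode, DepTime, Dest, Gate, Origin, PassengerID, SeatNo} covers every attribute.
{Aircraft, Origin, SeatNo} is a candidate key since {Aircraft, Origin, SeatNo}⁺ = {Aircraft, AirlineCode, DepTime, Dest, Gate, Origin, PassengerID, SeatNo} covers every attribute.
Any other superkey properly contains one of these, so there are no further candidate keys.

{Aircraft, Origin, SeatNo}, {AirlineCode, SeatNo}, {Dest, SeatNo}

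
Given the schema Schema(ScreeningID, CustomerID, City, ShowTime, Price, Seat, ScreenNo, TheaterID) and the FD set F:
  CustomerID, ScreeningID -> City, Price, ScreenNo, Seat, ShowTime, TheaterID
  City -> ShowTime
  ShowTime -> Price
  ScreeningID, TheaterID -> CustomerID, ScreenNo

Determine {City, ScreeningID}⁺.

Start with {City, ScreeningID}.
City -> ShowTime applies; add {ShowTime} → now {City, ScreeningID, ShowTime}.
ShowTime -> Price applies; add {Price} → now {City, Price, ScreeningID, ShowTime}.
No further FD applies.

{City, Price, ScreeningID, ShowTime}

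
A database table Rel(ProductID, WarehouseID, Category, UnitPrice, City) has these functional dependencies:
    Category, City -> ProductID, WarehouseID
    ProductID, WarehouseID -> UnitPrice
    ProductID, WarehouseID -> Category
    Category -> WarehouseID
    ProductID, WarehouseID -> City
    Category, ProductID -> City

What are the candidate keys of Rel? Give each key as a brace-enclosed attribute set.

{Category, City}⁺ = {Category, City, ProductID, UnitPrice, WarehouseID} — all of the relation — so {Category, City} is a candidate key.
{Category, ProductID}⁺ = {Category, City, ProductID, UnitPrice, WarehouseID} — all of the relation — so {Category, ProductID} is a candidate key.
{ProductID, WarehouseID}⁺ = {Category, City, ProductID, UnitPrice, WarehouseID} — all of the relation — so {ProductID, WarehouseID} is a candidate key.
Any other superkey properly contains one of these, so there are no further candidate keys.

{Category, City}, {Category, ProductID}, {ProductID, WarehouseID}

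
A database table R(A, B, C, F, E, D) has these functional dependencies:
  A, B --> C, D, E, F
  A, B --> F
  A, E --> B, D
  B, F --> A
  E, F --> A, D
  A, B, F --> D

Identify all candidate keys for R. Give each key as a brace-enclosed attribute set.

{A, B}⁺ = {A, B, C, D, E, F}, which is every attribute, so {A, B} is a candidate key.
{A, E}⁺ = {A, B, C, D, E, F}, which is every attribute, so {A, E} is a candidate key.
{B, F}⁺ = {A, B, C, D, E, F}, which is every attribute, so {B, F} is a candidate key.
{E, F}⁺ = {A, B, C, D, E, F}, which is every attribute, so {E, F} is a candidate key.
These are minimal and exhaustive — every other superkey contains one of them.

{A, B}, {A, E}, {B, F}, {E, F}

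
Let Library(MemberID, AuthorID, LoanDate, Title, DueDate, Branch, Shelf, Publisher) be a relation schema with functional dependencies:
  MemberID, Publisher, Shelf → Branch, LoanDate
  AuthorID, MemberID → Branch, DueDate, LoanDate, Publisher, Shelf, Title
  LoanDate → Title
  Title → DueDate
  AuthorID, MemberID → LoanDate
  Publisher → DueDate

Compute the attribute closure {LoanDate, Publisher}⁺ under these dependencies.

{DueDate, LoanDate, Publisher, Title}

Start with {LoanDate, Publisher}.
LoanDate → Title applies; add {Title} → now {LoanDate, Publisher, Title}.
Title → DueDate applies; add {DueDate} → now {DueDate, LoanDate, Publisher, Title}.
No further FD applies.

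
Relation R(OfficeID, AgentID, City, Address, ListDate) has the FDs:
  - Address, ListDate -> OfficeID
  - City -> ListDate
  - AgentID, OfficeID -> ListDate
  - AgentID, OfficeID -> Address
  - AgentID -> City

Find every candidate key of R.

No FD produces {AgentID}, so it must be in every candidate key.
Closure of {Address, AgentID} is {Address, AgentID, City, ListDate, OfficeID}, the whole schema; {Address, AgentID} is a candidate key.
Closure of {AgentID, OfficeID} is {Address, AgentID, City, ListDate, OfficeID}, the whole schema; {AgentID, OfficeID} is a candidate key.
Any other superkey properly contains one of these, so there are no further candidate keys.

{Address, AgentID}, {AgentID, OfficeID}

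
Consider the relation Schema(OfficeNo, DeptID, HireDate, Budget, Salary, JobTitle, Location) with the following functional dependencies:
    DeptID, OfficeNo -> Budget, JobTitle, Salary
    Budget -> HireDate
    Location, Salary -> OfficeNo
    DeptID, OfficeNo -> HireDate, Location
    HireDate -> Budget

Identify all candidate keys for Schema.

{DeptID} never appears on the right of any FD, so every key must include it.
Closure of {DeptID, OfficeNo} is {Budget, DeptID, HireDate, JobTitle, Location, OfficeNo, Salary}, the whole schema; {DeptID, OfficeNo} is a candidate key.
Closure of {DeptID, Location, Salary} is {Budget, DeptID, HireDate, JobTitle, Location, OfficeNo, Salary}, the whole schema; {DeptID, Location, Salary} is a candidate key.
Any other superkey properly contains one of these, so there are no further candidate keys.

{DeptID, Location, Salary}, {DeptID, OfficeNo}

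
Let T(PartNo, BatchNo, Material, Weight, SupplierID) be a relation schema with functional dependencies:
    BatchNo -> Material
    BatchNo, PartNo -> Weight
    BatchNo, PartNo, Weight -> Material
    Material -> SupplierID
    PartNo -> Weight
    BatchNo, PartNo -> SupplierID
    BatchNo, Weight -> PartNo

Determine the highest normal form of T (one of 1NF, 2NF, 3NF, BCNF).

Candidate keys: {BatchNo, PartNo}, {BatchNo, Weight}. Prime attributes: {BatchNo, PartNo, Weight}.
BatchNo -> Material breaks BCNF: {BatchNo}⁺ = {BatchNo, Material, SupplierID}, so {BatchNo} is not a superkey.
Because {Material} is non-prime and the left side of BatchNo -> Material is not a superkey, the relation is not in 3NF.
Since {BatchNo} ⊂ {BatchNo, PartNo} and {BatchNo}⁺ ⊇ {Material, SupplierID} with {Material, SupplierID} non-prime, there is a partial dependency; 2NF fails.

1NF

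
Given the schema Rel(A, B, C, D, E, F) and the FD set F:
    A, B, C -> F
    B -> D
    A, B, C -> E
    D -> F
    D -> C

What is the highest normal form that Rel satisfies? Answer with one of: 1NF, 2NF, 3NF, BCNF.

Candidate key: {A, B}. Prime attributes: {A, B}.
For B -> D we have {B}⁺ = {B, C, D, F}; {B} is not a superkey, so BCNF fails.
B -> D determines the non-prime attribute {D} from a non-superkey — 3NF is violated.
Since {B} ⊂ {A, B} and {B}⁺ ⊇ {C, D, F} with {C, D, F} non-prime, there is a partial dependency; 2NF fails.

1NF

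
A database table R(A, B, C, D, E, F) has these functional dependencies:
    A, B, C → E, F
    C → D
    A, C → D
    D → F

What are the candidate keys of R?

Attributes never on any right-hand side: {A, B, C} — every candidate key must contain all of them.
{A, B, C}⁺ = {A, B, C, D, E, F} — all of the relation — so {A, B, C} is a candidate key.
No smaller or unrelated set reaches every attribute, so there are no other keys.

{A, B, C}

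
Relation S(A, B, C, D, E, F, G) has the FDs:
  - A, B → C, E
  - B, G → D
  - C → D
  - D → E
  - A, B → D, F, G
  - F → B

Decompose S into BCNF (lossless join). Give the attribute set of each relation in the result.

{A, C, F, G}; {B, D, G}; {B, F}; {D, E}

Candidate keys of the original relation: {A, B}, {A, F}.
{A, B, C, D, E, F, G}: {B, G} determines {B, D, E, G} here but is not a superkey — split on B, G → D, E, giving {B, D, E, G} and {A, B, C, F, G}.
{B, D, E, G}: {D} determines {D, E} here but is not a superkey — split on D → E, giving {D, E} and {B, D, G}.
{D, E} has no BCNF violation.
{B, D, G} has no BCNF violation.
{A, B, C, F, G}: {F} determines {B, F} here but is not a superkey — split on F → B, giving {B, F} and {A, C, F, G}.
{B, F} has no BCNF violation.
{A, C, F, G} has no BCNF violation.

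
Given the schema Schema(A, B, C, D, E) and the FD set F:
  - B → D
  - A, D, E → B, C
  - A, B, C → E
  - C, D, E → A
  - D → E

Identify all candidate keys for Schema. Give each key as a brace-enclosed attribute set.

{A, B}, {A, D}, {B, C}, {C, D}

{A, B}⁺ = {A, B, C, D, E}, which is every attribute, so {A, B} is a candidate key.
{A, D}⁺ = {A, B, C, D, E}, which is every attribute, so {A, D} is a candidate key.
{B, C}⁺ = {A, B, C, D, E}, which is every attribute, so {B, C} is a candidate key.
{C, D}⁺ = {A, B, C, D, E}, which is every attribute, so {C, D} is a candidate key.
Any other superkey properly contains one of these, so there are no further candidate keys.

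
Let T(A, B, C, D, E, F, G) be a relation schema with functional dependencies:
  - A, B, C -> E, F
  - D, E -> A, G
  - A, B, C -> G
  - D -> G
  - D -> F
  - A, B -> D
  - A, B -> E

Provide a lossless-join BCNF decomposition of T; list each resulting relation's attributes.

Candidate keys of the original relation: {A, B, C}, {B, C, D, E}.
{A, B, C, D, E, F, G}: {D, E} determines {A, D, E, F, G} here but is not a superkey — split on D, E -> A, F, G, giving {A, D, E, F, G} and {B, C, D, E}.
{A, D, E, F, G}: {D} determines {D, F, G} here but is not a superkey — split on D -> F, G, giving {D, F, G} and {A, D, E}.
{D, F, G} has no BCNF violation.
{A, D, E} has no BCNF violation.
{B, C, D, E} has no BCNF violation.

{A, D, E}; {B, C, D, E}; {D, F, G}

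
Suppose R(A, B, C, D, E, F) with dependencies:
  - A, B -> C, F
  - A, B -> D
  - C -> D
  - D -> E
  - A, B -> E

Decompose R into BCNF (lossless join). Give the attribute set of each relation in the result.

Candidate key of the original relation: {A, B}.
{A, B, C, D, E, F}: {C} determines {C, D, E} here but is not a superkey — split on C -> D, E, giving {C, D, E} and {A, B, C, F}.
{C, D, E}: {D} determines {D, E} here but is not a superkey — split on D -> E, giving {D, E} and {C, D}.
{D, E} has no BCNF violation.
{C, D} has no BCNF violation.
{A, B, C, F} has no BCNF violation.

{A, B, C, F}; {C, D}; {D, E}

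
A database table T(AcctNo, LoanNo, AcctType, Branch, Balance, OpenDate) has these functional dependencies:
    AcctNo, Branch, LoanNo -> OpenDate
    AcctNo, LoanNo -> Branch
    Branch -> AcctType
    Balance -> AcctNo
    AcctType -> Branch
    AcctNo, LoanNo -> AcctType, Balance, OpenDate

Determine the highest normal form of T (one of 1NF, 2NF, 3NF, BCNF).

Candidate keys: {AcctNo, LoanNo}, {Balance, LoanNo}. Prime attributes: {AcctNo, Balance, LoanNo}.
Branch -> AcctType: {Branch}⁺ = {AcctType, Branch}, which is not all of the attributes, so the left side is not a superkey — BCNF is violated.
Branch -> AcctType has non-prime {AcctType} on the right and a non-superkey on the left, so 3NF fails.
Checking every proper subset of each key, none determines a non-prime attribute — 2NF is satisfied.

2NF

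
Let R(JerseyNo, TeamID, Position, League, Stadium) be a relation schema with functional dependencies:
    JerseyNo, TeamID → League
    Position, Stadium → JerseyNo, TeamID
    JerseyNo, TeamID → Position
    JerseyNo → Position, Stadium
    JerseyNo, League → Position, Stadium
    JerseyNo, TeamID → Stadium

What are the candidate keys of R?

{JerseyNo}, {Position, Stadium}

{JerseyNo}⁺ = {JerseyNo, League, Position, Stadium, TeamID} — all of the relation — so {JerseyNo} is a candidate key.
{Position, Stadium}⁺ = {JerseyNo, League, Position, Stadium, TeamID} — all of the relation — so {Position, Stadium} is a candidate key.
These are minimal and exhaustive — every other superkey contains one of them.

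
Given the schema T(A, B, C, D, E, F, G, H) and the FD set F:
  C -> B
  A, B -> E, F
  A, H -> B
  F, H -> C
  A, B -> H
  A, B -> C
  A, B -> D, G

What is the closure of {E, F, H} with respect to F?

Start with {E, F, H}.
F, H -> C applies; add {C} → now {C, E, F, H}.
C -> B applies; add {B} → now {B, C, E, F, H}.
No further FD applies.

{B, C, E, F, H}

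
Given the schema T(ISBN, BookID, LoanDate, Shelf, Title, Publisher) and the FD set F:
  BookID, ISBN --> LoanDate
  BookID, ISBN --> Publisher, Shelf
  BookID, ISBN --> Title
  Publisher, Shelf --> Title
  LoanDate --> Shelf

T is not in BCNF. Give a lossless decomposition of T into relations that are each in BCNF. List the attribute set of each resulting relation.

{BookID, ISBN, LoanDate, Publisher}; {LoanDate, Shelf}; {Publisher, Shelf, Title}

Candidate key of the original relation: {BookID, ISBN}.
{BookID, ISBN, LoanDate, Publisher, Shelf, Title}: {Publisher, Shelf} determines {Publisher, Shelf, Title} here but is not a superkey — split on Publisher, Shelf --> Title, giving {Publisher, Shelf, Title} and {BookID, ISBN, LoanDate, Publisher, Shelf}.
{Publisher, Shelf, Title} has no BCNF violation.
{BookID, ISBN, LoanDate, Publisher, Shelf}: {LoanDate} determines {LoanDate, Shelf} here but is not a superkey — split on LoanDate --> Shelf, giving {LoanDate, Shelf} and {BookID, ISBN, LoanDate, Publisher}.
{LoanDate, Shelf} has no BCNF violation.
{BookID, ISBN, LoanDate, Publisher} has no BCNF violation.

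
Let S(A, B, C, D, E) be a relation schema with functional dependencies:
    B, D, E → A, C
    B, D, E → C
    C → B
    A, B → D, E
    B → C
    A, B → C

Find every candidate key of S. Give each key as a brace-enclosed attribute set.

{A, B} is a candidate key since {A, B}⁺ = {A, B, C, D, E} covers every attribute.
{A, C} is a candidate key since {A, C}⁺ = {A, B, C, D, E} covers every attribute.
{B, D, E} is a candidate key since {B, D, E}⁺ = {A, B, C, D, E} covers every attribute.
{C, D, E} is a candidate key since {C, D, E}⁺ = {A, B, C, D, E} covers every attribute.
These are minimal and exhaustive — every other superkey contains one of them.

{A, B}, {A, C}, {B, D, E}, {C, D, E}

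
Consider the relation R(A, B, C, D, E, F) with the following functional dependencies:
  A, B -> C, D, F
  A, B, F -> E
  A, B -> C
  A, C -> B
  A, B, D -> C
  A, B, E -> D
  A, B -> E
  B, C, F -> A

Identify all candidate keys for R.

{A, B} is a candidate key since {A, B}⁺ = {A, B, C, D, E, F} covers every attribute.
{A, C} is a candidate key since {A, C}⁺ = {A, B, C, D, E, F} covers every attribute.
{B, C, F} is a candidate key since {B, C, F}⁺ = {A, B, C, D, E, F} covers every attribute.
These are minimal and exhaustive — every other superkey contains one of them.

{A, B}, {A, C}, {B, C, F}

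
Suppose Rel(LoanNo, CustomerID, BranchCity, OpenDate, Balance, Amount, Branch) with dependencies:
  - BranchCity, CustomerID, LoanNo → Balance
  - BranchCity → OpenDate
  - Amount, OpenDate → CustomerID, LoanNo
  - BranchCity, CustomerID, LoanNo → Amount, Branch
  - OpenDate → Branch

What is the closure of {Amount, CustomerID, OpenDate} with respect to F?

Start with {Amount, CustomerID, OpenDate}.
Amount, OpenDate → CustomerID, LoanNo applies; add {LoanNo} → now {Amount, CustomerID, LoanNo, OpenDate}.
OpenDate → Branch applies; add {Branch} → now {Amount, Branch, CustomerID, LoanNo, OpenDate}.
No further FD applies.

{Amount, Branch, CustomerID, LoanNo, OpenDate}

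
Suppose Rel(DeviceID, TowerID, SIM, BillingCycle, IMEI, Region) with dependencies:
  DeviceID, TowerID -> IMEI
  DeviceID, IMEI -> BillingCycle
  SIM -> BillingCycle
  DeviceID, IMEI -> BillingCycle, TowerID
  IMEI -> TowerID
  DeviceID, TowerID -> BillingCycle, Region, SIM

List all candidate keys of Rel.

{DeviceID} never appears on the right of any FD, so every key must include it.
{DeviceID, IMEI} is a candidate key since {DeviceID, IMEI}⁺ = {BillingCycle, DeviceID, IMEI, Region, SIM, TowerID} covers every attribute.
{DeviceID, TowerID} is a candidate key since {DeviceID, TowerID}⁺ = {BillingCycle, DeviceID, IMEI, Region, SIM, TowerID} covers every attribute.
No proper subset of any of these is a key, and no other minimal superkey exists.

{DeviceID, IMEI}, {DeviceID, TowerID}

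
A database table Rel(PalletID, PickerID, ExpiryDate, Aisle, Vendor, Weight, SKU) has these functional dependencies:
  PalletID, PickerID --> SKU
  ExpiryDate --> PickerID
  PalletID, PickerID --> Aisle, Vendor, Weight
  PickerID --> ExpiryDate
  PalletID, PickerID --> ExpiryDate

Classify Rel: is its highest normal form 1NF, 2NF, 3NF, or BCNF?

3NF

Candidate keys: {ExpiryDate, PalletID}, {PalletID, PickerID}. Prime attributes: {ExpiryDate, PalletID, PickerID}.
For ExpiryDate --> PickerID we have {ExpiryDate}⁺ = {ExpiryDate, PickerID}; {ExpiryDate} is not a superkey, so BCNF fails.
But every attribute on its right side ({PickerID}) is prime, and the same holds for every other non-superkey FD, so 3NF still holds.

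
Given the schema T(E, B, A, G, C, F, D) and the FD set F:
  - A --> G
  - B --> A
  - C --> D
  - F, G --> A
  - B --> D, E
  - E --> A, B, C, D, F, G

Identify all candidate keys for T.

{B}⁺ = {A, B, C, D, E, F, G}, which is every attribute, so {B} is a candidate key.
{E}⁺ = {A, B, C, D, E, F, G}, which is every attribute, so {E} is a candidate key.
Any other superkey properly contains one of these, so there are no further candidate keys.

{B}, {E}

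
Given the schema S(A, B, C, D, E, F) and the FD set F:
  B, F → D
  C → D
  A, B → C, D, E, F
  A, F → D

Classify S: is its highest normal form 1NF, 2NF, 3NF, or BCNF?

Candidate key: {A, B}. Prime attributes: {A, B}.
For B, F → D we have {B, F}⁺ = {B, D, F}; {B, F} is not a superkey, so BCNF fails.
B, F → D determines the non-prime attribute {D} from a non-superkey — 3NF is violated.
No proper subset of a key has a non-prime attribute in its closure, so there is no partial dependency; 2NF holds.

2NF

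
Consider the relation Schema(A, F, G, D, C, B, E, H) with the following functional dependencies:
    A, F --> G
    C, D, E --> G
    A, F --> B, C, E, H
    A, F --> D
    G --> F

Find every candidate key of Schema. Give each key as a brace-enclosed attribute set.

{A, C, D, E}, {A, F}, {A, G}

{A} never appears on the right of any FD, so every key must include it.
Closure of {A, F} is {A, B, C, D, E, F, G, H}, the whole schema; {A, F} is a candidate key.
Closure of {A, G} is {A, B, C, D, E, F, G, H}, the whole schema; {A, G} is a candidate key.
Closure of {A, C, D, E} is {A, B, C, D, E, F, G, H}, the whole schema; {A, C, D, E} is a candidate key.
These are minimal and exhaustive — every other superkey contains one of them.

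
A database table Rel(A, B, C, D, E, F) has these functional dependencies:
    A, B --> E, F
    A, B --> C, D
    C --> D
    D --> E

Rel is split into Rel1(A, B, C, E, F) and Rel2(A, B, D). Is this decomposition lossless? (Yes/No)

Yes

Common attributes: {A, B}; their closure is {A, B, C, D, E, F}.
Since Rel1 ⊆ {A, B, C, D, E, F}, the intersection is a superkey of Rel1; the decomposition is lossless.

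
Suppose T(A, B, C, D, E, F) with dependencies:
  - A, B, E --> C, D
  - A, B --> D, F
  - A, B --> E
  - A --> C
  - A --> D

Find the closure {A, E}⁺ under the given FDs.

Start with {A, E}.
A --> C applies; add {C} → now {A, C, E}.
A --> D applies; add {D} → now {A, C, D, E}.
No further FD applies.

{A, C, D, E}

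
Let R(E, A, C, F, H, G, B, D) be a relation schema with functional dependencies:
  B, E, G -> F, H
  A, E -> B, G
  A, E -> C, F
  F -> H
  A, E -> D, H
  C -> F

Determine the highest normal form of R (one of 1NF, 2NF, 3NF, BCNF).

2NF

Candidate key: {A, E}. Prime attributes: {A, E}.
B, E, G -> F, H: {B, E, G}⁺ = {B, E, F, G, H}, which is not all of the attributes, so the left side is not a superkey — BCNF is violated.
B, E, G -> F, H has non-prime {F, H} on the right and a non-superkey on the left, so 3NF fails.
No proper subset of a key has a non-prime attribute in its closure, so there is no partial dependency; 2NF holds.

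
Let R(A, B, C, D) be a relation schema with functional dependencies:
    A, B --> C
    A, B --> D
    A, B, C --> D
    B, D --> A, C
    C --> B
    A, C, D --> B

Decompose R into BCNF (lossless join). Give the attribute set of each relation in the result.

Candidate keys of the original relation: {A, B}, {A, C}, {B, D}, {C, D}.
Within {A, B, C, D}: {C}⁺ ∩ {A, B, C, D} = {B, C}, not the whole set, so C --> B violates BCNF; decompose into {B, C} and {A, C, D}.
{B, C}: every determinant is a superkey — BCNF.
{A, C, D}: every determinant is a superkey — BCNF.

{A, C, D}; {B, C}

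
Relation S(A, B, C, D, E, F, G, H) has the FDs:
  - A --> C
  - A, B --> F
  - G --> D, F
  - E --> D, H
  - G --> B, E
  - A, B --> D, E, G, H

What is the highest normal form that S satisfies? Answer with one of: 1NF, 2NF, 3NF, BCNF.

Candidate keys: {A, B}, {A, G}. Prime attributes: {A, B, G}.
A --> C: {A}⁺ = {A, C}, which is not all of the attributes, so the left side is not a superkey — BCNF is violated.
A --> C determines the non-prime attribute {C} from a non-superkey — 3NF is violated.
{A} is a proper subset of the key {A, B}, and {A}⁺ contains the non-prime attribute {C} — a partial dependency, so 2NF is violated.

1NF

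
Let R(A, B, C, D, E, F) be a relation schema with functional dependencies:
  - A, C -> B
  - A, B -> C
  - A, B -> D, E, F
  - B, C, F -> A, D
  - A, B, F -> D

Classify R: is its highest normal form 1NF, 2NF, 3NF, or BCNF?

BCNF

Candidate keys: {A, B}, {A, C}, {B, C, F}. Prime attributes: {A, B, C, F}.
Every FD has a superkey on the left, so the relation is in BCNF.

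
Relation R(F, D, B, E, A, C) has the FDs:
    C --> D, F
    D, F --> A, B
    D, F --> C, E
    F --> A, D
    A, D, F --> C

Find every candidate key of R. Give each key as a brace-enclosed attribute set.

{C}, {F}

Closure of {C} is {A, B, C, D, E, F}, the whole schema; {C} is a candidate key.
Closure of {F} is {A, B, C, D, E, F}, the whole schema; {F} is a candidate key.
No proper subset of any of these is a key, and no other minimal superkey exists.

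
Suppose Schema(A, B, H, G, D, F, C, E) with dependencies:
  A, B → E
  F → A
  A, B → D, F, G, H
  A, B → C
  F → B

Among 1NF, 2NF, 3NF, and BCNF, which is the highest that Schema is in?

BCNF

Candidate keys: {A, B}, {F}. Prime attributes: {A, B, F}.
The left-hand side of every FD is a superkey, so BCNF is satisfied.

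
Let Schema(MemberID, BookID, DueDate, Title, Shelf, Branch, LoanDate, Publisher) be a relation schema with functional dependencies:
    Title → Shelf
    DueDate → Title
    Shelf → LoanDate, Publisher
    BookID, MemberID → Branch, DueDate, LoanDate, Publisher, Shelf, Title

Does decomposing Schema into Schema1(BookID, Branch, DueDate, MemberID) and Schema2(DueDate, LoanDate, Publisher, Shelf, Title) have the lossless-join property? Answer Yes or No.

The shared attributes are {DueDate} and {DueDate}⁺ = {DueDate, LoanDate, Publisher, Shelf, Title}.
This includes all of Schema2, so the common attributes are a superkey of Schema2 — the join is lossless.

Yes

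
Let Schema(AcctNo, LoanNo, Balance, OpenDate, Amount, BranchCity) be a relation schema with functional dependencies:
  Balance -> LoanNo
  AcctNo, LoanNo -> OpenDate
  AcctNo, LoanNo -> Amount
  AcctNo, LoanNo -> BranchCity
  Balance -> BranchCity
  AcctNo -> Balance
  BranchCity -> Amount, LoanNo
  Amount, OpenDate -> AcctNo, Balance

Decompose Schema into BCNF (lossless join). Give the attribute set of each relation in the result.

{AcctNo, Balance, OpenDate}; {Amount, BranchCity, LoanNo}; {Balance, BranchCity}

Candidate keys of the original relation: {AcctNo}, {Amount, OpenDate}, {Balance, OpenDate}, {BranchCity, OpenDate}.
Within {AcctNo, Amount, Balance, BranchCity, LoanNo, OpenDate}: {Balance}⁺ ∩ {AcctNo, Amount, Balance, BranchCity, LoanNo, OpenDate} = {Amount, Balance, BranchCity, LoanNo}, not the whole set, so Balance -> Amount, BranchCity, LoanNo violates BCNF; decompose into {Amount, Balance, BranchCity, LoanNo} and {AcctNo, Balance, OpenDate}.
Within {Amount, Balance, BranchCity, LoanNo}: {BranchCity}⁺ ∩ {Amount, Balance, BranchCity, LoanNo} = {Amount, BranchCity, LoanNo}, not the whole set, so BranchCity -> Amount, LoanNo violates BCNF; decompose into {Amount, BranchCity, LoanNo} and {Balance, BranchCity}.
{Amount, BranchCity, LoanNo}: every determinant is a superkey — BCNF.
{Balance, BranchCity}: every determinant is a superkey — BCNF.
{AcctNo, Balance, OpenDate}: every determinant is a superkey — BCNF.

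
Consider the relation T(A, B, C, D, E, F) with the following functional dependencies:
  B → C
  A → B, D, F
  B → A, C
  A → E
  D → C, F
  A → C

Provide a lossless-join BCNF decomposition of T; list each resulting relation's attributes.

Candidate keys of the original relation: {A}, {B}.
{A, B, C, D, E, F}: {D} determines {C, D, F} here but is not a superkey — split on D → C, F, giving {C, D, F} and {A, B, D, E}.
{C, D, F}: every determinant is a superkey — BCNF.
{A, B, D, E}: every determinant is a superkey — BCNF.

{A, B, D, E}; {C, D, F}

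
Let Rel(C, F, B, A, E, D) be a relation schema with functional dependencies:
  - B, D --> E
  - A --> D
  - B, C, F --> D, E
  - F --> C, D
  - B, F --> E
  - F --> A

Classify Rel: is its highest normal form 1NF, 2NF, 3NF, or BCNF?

Candidate key: {B, F}. Prime attributes: {B, F}.
For B, D --> E we have {B, D}⁺ = {B, D, E}; {B, D} is not a superkey, so BCNF fails.
B, D --> E determines the non-prime attribute {E} from a non-superkey — 3NF is violated.
{F} is a proper subset of the key {B, F}, and {F}⁺ contains the non-prime attributes {A, C, D} — a partial dependency, so 2NF is violated.

1NF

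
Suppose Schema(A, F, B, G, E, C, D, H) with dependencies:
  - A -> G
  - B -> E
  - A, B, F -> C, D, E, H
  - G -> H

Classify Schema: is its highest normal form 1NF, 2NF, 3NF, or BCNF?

Candidate key: {A, B, F}. Prime attributes: {A, B, F}.
For A -> G we have {A}⁺ = {A, G, H}; {A} is not a superkey, so BCNF fails.
Because {G} is non-prime and the left side of A -> G is not a superkey, the relation is not in 3NF.
{A} is a proper subset of the key {A, B, F}, and {A}⁺ contains the non-prime attributes {G, H} — a partial dependency, so 2NF is violated.

1NF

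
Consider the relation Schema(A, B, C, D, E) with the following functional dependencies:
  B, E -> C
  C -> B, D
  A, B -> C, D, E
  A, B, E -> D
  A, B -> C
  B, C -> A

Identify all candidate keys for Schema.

{C}⁺ = {A, B, C, D, E}, which is every attribute, so {C} is a candidate key.
{A, B}⁺ = {A, B, C, D, E}, which is every attribute, so {A, B} is a candidate key.
{B, E}⁺ = {A, B, C, D, E}, which is every attribute, so {B, E} is a candidate key.
Any other superkey properly contains one of these, so there are no further candidate keys.

{A, B}, {B, E}, {C}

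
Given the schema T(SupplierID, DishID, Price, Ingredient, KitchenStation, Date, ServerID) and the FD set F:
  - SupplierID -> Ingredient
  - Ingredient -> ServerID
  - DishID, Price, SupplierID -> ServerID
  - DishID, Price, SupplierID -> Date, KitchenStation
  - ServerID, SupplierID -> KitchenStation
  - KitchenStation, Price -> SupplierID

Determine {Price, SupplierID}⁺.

{Ingredient, KitchenStation, Price, ServerID, SupplierID}

Start with {Price, SupplierID}.
SupplierID -> Ingredient applies; add {Ingredient} → now {Ingredient, Price, SupplierID}.
Ingredient -> ServerID applies; add {ServerID} → now {Ingredient, Price, ServerID, SupplierID}.
ServerID, SupplierID -> KitchenStation applies; add {KitchenStation} → now {Ingredient, KitchenStation, Price, ServerID, SupplierID}.
No further FD applies.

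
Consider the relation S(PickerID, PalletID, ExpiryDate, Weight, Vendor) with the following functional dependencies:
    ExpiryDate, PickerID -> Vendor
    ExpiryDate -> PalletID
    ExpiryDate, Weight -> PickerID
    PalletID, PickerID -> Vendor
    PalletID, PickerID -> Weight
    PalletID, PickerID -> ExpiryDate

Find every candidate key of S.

{ExpiryDate, PickerID} is a candidate key since {ExpiryDate, PickerID}⁺ = {ExpiryDate, PalletID, PickerID, Vendor, Weight} covers every attribute.
{ExpiryDate, Weight} is a candidate key since {ExpiryDate, Weight}⁺ = {ExpiryDate, PalletID, PickerID, Vendor, Weight} covers every attribute.
{PalletID, PickerID} is a candidate key since {PalletID, PickerID}⁺ = {ExpiryDate, PalletID, PickerID, Vendor, Weight} covers every attribute.
No proper subset of any of these is a key, and no other minimal superkey exists.

{ExpiryDate, PickerID}, {ExpiryDate, Weight}, {PalletID, PickerID}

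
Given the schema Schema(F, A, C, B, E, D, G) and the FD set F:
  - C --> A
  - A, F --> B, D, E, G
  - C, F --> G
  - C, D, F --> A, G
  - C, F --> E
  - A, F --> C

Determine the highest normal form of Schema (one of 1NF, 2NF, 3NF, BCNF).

3NF

Candidate keys: {A, F}, {C, F}. Prime attributes: {A, C, F}.
For C --> A we have {C}⁺ = {A, C}; {C} is not a superkey, so BCNF fails.
Since {A} ⊆ prime attributes and every other non-superkey FD also has a prime right side, the schema is in 3NF.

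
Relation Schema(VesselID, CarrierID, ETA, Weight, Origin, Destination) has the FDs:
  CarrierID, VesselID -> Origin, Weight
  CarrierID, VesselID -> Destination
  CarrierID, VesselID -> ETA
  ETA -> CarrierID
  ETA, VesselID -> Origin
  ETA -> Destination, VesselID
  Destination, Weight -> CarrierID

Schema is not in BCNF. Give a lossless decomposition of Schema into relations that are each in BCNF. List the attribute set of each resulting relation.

Candidate keys of the original relation: {CarrierID, VesselID}, {Destination, VesselID, Weight}, {ETA}.
{CarrierID, Destination, ETA, Origin, VesselID, Weight}: {Destination, Weight} determines {CarrierID, Destination, Weight} here but is not a superkey — split on Destination, Weight -> CarrierID, giving {CarrierID, Destination, Weight} and {Destination, ETA, Origin, VesselID, Weight}.
{CarrierID, Destination, Weight} has no BCNF violation.
{Destination, ETA, Origin, VesselID, Weight} has no BCNF violation.

{CarrierID, Destination, Weight}; {Destination, ETA, Origin, VesselID, Weight}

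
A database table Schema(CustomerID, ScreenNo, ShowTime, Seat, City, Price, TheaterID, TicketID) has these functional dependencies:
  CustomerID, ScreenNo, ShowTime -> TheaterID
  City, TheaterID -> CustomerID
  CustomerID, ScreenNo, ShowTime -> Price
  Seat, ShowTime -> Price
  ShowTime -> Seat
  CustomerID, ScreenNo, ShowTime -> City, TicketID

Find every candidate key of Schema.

Attributes never on any right-hand side: {ScreenNo, ShowTime} — every candidate key must contain all of them.
{CustomerID, ScreenNo, ShowTime} is a candidate key since {CustomerID, ScreenNo, ShowTime}⁺ = {City, CustomerID, Price, ScreenNo, Seat, ShowTime, TheaterID, TicketID} covers every attribute.
{City, ScreenNo, ShowTime, TheaterID} is a candidate key since {City, ScreenNo, ShowTime, TheaterID}⁺ = {City, CustomerID, Price, ScreenNo, Seat, ShowTime, TheaterID, TicketID} covers every attribute.
These are minimal and exhaustive — every other superkey contains one of them.

{City, ScreenNo, ShowTime, TheaterID}, {CustomerID, ScreenNo, ShowTime}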